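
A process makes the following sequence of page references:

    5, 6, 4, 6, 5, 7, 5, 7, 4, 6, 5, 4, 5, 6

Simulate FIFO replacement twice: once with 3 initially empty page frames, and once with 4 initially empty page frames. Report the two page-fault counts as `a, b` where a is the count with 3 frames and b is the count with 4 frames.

7, 4

3 frames: F F F . . F F . . F . F . . → 7 faults.
4 frames: F F F . . F . . . . . . . . → 4 faults.
4 < 7: adding a frame reduced faults, as is typical.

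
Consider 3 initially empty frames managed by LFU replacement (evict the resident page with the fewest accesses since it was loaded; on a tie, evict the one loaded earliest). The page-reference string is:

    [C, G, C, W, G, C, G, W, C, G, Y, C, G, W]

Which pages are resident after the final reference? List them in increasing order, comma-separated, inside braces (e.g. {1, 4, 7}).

C: fault, frames (C)
G: fault, frames (C G)
C: hit
W: fault, frames (C G W)
G: hit
C: hit
G: hit
W: hit
C: hit
G: hit
Y: fault, evict W, frames (C G Y)
C: hit
G: hit
W: fault, evict Y, frames (C G W)

{C, G, W}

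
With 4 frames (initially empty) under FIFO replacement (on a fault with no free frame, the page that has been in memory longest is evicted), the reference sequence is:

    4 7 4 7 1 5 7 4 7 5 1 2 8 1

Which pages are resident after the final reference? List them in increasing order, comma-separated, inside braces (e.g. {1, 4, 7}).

4 -> miss, frames {4}
7 -> miss, frames {4,7}
4 -> hit
7 -> hit
1 -> miss, frames {4,7,1}
5 -> miss, frames {4,7,1,5}
7 -> hit
4 -> hit
7 -> hit
5 -> hit
1 -> hit
2 -> miss, evict 4, frames {7,1,5,2}
8 -> miss, evict 7, frames {1,5,2,8}
1 -> hit

{1, 2, 5, 8}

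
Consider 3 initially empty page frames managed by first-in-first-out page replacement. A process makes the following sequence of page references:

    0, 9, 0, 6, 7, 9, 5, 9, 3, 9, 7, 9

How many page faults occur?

8

0: fault, frames (0)
9: fault, frames (0 9)
0: hit
6: fault, frames (0 9 6)
7: fault, evict 0, frames (9 6 7)
9: hit
5: fault, evict 9, frames (6 7 5)
9: fault, evict 6, frames (7 5 9)
3: fault, evict 7, frames (5 9 3)
9: hit
7: fault, evict 5, frames (9 3 7)
9: hit
Page faults: 8.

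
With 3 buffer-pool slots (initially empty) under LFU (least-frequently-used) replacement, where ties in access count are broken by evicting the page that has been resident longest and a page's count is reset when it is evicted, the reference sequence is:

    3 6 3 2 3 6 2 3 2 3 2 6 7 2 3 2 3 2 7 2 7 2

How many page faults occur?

3 → miss, frames [3]
6 → miss, frames [3, 6]
3 → hit
2 → miss, frames [3, 6, 2]
3 → hit
6 → hit
2 → hit
3 → hit
2 → hit
3 → hit
2 → hit
6 → hit
7 → miss, evict 6, frames [3, 2, 7]
2 → hit
3 → hit
2 → hit
3 → hit
2 → hit
7 → hit
2 → hit
7 → hit
2 → hit
Page faults: 4.

4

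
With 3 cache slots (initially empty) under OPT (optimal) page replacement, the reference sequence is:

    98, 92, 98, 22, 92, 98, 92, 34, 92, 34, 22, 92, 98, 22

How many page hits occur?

9

98 -> fault, frames (98)
92 -> fault, frames (98 92)
98 -> hit
22 -> fault, frames (98 92 22)
92 -> hit
98 -> hit
92 -> hit
34 -> fault, evict 98, frames (92 22 34)
92 -> hit
34 -> hit
22 -> hit
92 -> hit
98 -> fault, evict 34, frames (92 22 98)
22 -> hit
Hits: 9.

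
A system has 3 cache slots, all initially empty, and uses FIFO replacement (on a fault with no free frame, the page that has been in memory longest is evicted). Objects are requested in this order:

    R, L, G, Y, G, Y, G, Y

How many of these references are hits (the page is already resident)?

4

R -> fault, frames [R]
L -> fault, frames [R, L]
G -> fault, frames [R, L, G]
Y -> fault, evict R, frames [L, G, Y]
G -> hit
Y -> hit
G -> hit
Y -> hit
Hits: 4.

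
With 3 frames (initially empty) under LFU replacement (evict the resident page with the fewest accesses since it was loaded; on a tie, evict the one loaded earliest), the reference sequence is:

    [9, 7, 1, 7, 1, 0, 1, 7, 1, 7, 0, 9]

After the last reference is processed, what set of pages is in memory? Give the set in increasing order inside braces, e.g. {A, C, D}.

{1, 7, 9}

9: fault, frames {9}
7: fault, frames {9,7}
1: fault, frames {9,7,1}
7: hit
1: hit
0: fault, evict 9, frames {7,1,0}
1: hit
7: hit
1: hit
7: hit
0: hit
9: fault, evict 0, frames {7,1,9}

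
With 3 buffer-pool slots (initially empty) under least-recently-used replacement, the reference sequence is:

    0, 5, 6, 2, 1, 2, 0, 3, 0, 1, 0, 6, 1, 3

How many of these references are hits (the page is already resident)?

4

0 -> fault, frames (0)
5 -> fault, frames (0 5)
6 -> fault, frames (0 5 6)
2 -> fault, evict 0, frames (5 6 2)
1 -> fault, evict 5, frames (6 2 1)
2 -> hit
0 -> fault, evict 6, frames (1 2 0)
3 -> fault, evict 1, frames (2 0 3)
0 -> hit
1 -> fault, evict 2, frames (3 0 1)
0 -> hit
6 -> fault, evict 3, frames (1 0 6)
1 -> hit
3 -> fault, evict 0, frames (6 1 3)
Hits: 4.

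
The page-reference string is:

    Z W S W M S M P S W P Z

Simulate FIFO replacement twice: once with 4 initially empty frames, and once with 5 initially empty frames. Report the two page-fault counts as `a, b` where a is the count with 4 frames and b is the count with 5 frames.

4 frames: F F F . F . . F . . . F → 6 faults.
5 frames: F F F . F . . F . . . . → 5 faults.
5 < 6: adding a frame reduced faults, as is typical.

6, 5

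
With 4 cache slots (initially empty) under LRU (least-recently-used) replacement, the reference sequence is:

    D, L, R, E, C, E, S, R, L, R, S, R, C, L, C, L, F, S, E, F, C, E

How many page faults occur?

12

D → fault, frames (D)
L → fault, frames (D L)
R → fault, frames (D L R)
E → fault, frames (D L R E)
C → fault, evict D, frames (L R E C)
E → hit
S → fault, evict L, frames (R C E S)
R → hit
L → fault, evict C, frames (E S R L)
R → hit
S → hit
R → hit
C → fault, evict E, frames (L S R C)
L → hit
C → hit
L → hit
F → fault, evict S, frames (R C L F)
S → fault, evict R, frames (C L F S)
E → fault, evict C, frames (L F S E)
F → hit
C → fault, evict L, frames (S E F C)
E → hit
Page faults: 12.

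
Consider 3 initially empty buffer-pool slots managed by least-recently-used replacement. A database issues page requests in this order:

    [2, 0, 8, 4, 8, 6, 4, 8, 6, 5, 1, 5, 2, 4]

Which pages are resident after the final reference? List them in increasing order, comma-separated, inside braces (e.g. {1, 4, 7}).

2: fault, frames [2]
0: fault, frames [2, 0]
8: fault, frames [2, 0, 8]
4: fault, evict 2, frames [0, 8, 4]
8: hit
6: fault, evict 0, frames [4, 8, 6]
4: hit
8: hit
6: hit
5: fault, evict 4, frames [8, 6, 5]
1: fault, evict 8, frames [6, 5, 1]
5: hit
2: fault, evict 6, frames [1, 5, 2]
4: fault, evict 1, frames [5, 2, 4]

{2, 4, 5}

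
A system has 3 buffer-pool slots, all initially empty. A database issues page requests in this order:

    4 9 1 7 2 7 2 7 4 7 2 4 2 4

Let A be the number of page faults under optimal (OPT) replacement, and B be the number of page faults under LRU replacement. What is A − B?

-1

Under OPT: F F F F F . . . . . . . . . → 5 faults.
Under LRU: F F F F F . . . F . . . . . → 6 faults.
A − B = 5 − 6 = -1.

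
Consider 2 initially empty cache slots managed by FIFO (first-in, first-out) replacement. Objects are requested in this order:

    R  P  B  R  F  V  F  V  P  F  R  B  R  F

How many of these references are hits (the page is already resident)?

3

R → miss, frames (R)
P → miss, frames (R P)
B → miss, evict R, frames (P B)
R → miss, evict P, frames (B R)
F → miss, evict B, frames (R F)
V → miss, evict R, frames (F V)
F → hit
V → hit
P → miss, evict F, frames (V P)
F → miss, evict V, frames (P F)
R → miss, evict P, frames (F R)
B → miss, evict F, frames (R B)
R → hit
F → miss, evict R, frames (B F)
Hits: 3.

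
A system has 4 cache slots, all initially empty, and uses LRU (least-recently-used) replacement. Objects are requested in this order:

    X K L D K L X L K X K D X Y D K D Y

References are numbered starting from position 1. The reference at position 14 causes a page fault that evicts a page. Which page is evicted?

L

pos 1: X -> miss, frames [X]
pos 2: K -> miss, frames [X, K]
pos 3: L -> miss, frames [X, K, L]
pos 4: D -> miss, frames [X, K, L, D]
pos 5: K -> hit
pos 6: L -> hit
pos 7: X -> hit
pos 8: L -> hit
pos 9: K -> hit
pos 10: X -> hit
pos 11: K -> hit
pos 12: D -> hit
pos 13: X -> hit
pos 14: Y -> miss, evict L, frames [K, D, X, Y]
At position 14, page L is evicted.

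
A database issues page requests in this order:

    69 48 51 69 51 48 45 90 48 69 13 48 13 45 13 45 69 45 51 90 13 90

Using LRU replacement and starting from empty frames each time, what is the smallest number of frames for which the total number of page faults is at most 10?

5

f=1: 22 faults
f=2: 16 faults
f=3: 12 faults
f=4: 11 faults
f=5: 8 faults
f=6: 6 faults
Smallest f with faults ≤ 10 is 5.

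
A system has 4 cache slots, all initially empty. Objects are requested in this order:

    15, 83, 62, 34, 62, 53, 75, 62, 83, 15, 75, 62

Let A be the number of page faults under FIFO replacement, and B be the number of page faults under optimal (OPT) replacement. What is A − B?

Under FIFO: F F F F . F F . F F . F → 9 faults.
Under OPT: F F F F . F F . . . . . → 6 faults.
A − B = 9 − 6 = 3.

3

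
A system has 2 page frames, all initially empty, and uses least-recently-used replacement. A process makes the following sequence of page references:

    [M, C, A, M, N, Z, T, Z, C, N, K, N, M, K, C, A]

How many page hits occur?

M → miss, frames {M}
C → miss, frames {M,C}
A → miss, evict M, frames {C,A}
M → miss, evict C, frames {A,M}
N → miss, evict A, frames {M,N}
Z → miss, evict M, frames {N,Z}
T → miss, evict N, frames {Z,T}
Z → hit
C → miss, evict T, frames {Z,C}
N → miss, evict Z, frames {C,N}
K → miss, evict C, frames {N,K}
N → hit
M → miss, evict K, frames {N,M}
K → miss, evict N, frames {M,K}
C → miss, evict M, frames {K,C}
A → miss, evict K, frames {C,A}
Hits: 2.

2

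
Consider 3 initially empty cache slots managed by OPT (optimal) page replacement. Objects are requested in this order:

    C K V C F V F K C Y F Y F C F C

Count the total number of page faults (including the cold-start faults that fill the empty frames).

C -> fault, frames {C}
K -> fault, frames {C,K}
V -> fault, frames {C,K,V}
C -> hit
F -> fault, evict C, frames {K,V,F}
V -> hit
F -> hit
K -> hit
C -> fault, evict V, frames {K,F,C}
Y -> fault, evict K, frames {F,C,Y}
F -> hit
Y -> hit
F -> hit
C -> hit
F -> hit
C -> hit
Page faults: 6.

6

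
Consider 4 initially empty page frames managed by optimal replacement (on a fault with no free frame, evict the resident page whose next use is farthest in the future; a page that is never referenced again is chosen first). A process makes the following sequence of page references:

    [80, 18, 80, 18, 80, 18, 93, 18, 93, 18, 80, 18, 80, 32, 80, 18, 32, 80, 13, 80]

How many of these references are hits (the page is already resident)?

80 -> fault, frames (80)
18 -> fault, frames (80 18)
80 -> hit
18 -> hit
80 -> hit
18 -> hit
93 -> fault, frames (80 18 93)
18 -> hit
93 -> hit
18 -> hit
80 -> hit
18 -> hit
80 -> hit
32 -> fault, frames (80 18 93 32)
80 -> hit
18 -> hit
32 -> hit
80 -> hit
13 -> fault, evict 32, frames (80 18 93 13)
80 -> hit
Hits: 15.

15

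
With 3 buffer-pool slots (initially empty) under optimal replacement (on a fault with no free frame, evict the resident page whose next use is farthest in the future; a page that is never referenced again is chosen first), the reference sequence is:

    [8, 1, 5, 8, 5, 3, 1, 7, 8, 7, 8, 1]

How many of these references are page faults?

8 -> miss, frames [8]
1 -> miss, frames [8, 1]
5 -> miss, frames [8, 1, 5]
8 -> hit
5 -> hit
3 -> miss, evict 5, frames [8, 1, 3]
1 -> hit
7 -> miss, evict 3, frames [8, 1, 7]
8 -> hit
7 -> hit
8 -> hit
1 -> hit
Page faults: 5.

5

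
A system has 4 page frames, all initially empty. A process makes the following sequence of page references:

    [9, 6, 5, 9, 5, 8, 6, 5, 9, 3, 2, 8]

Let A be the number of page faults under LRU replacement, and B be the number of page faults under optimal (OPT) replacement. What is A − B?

Under LRU: F F F . . F . . . F F F → 7 faults.
Under OPT: F F F . . F . . . F F . → 6 faults.
A − B = 7 − 6 = 1.

1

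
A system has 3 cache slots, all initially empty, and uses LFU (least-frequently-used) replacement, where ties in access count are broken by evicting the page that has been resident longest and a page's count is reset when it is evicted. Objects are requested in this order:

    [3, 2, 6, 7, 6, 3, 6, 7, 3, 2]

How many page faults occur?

3 → fault, frames {3}
2 → fault, frames {3,2}
6 → fault, frames {3,2,6}
7 → fault, evict 3, frames {2,6,7}
6 → hit
3 → fault, evict 2, frames {6,7,3}
6 → hit
7 → hit
3 → hit
2 → fault, evict 7, frames {6,3,2}
Page faults: 6.

6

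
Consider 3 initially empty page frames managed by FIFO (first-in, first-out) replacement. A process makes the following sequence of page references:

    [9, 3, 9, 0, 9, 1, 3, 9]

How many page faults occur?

5

9 -> miss, frames (9)
3 -> miss, frames (9 3)
9 -> hit
0 -> miss, frames (9 3 0)
9 -> hit
1 -> miss, evict 9, frames (3 0 1)
3 -> hit
9 -> miss, evict 3, frames (0 1 9)
Page faults: 5.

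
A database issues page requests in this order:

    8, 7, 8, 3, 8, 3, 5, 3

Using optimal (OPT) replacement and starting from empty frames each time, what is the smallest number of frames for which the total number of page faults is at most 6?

2

f=1: 8 faults
f=2: 4 faults
f=3: 4 faults
f=4: 4 faults
Smallest f with faults ≤ 6 is 2.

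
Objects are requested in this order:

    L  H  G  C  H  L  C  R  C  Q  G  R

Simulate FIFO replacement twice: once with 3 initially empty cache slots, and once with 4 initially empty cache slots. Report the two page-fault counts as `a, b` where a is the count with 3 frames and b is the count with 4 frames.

8, 6

3 frames: F F F F . F . F . F F . → 8 faults.
4 frames: F F F F . . . F . F . . → 6 faults.
6 < 8: adding a frame reduced faults, as is typical.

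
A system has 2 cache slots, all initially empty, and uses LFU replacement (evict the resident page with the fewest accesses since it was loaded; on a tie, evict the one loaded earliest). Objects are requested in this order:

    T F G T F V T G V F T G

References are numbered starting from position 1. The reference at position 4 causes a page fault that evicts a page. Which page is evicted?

pos 1: T -> fault, frames (T)
pos 2: F -> fault, frames (T F)
pos 3: G -> fault, evict T, frames (F G)
pos 4: T -> fault, evict F, frames (G T)
At position 4, page F is evicted.

F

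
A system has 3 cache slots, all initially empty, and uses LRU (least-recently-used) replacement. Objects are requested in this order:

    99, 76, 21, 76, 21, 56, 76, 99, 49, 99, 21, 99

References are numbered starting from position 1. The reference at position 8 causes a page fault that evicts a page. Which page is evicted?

21

pos 1: 99: fault, frames {99}
pos 2: 76: fault, frames {99,76}
pos 3: 21: fault, frames {99,76,21}
pos 4: 76: hit
pos 5: 21: hit
pos 6: 56: fault, evict 99, frames {76,21,56}
pos 7: 76: hit
pos 8: 99: fault, evict 21, frames {56,76,99}
At position 8, page 21 is evicted.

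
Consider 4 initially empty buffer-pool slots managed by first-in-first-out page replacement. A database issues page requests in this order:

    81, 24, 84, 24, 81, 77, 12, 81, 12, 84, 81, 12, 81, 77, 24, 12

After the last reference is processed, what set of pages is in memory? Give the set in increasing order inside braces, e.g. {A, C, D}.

{12, 24, 77, 81}

81: miss, frames (81)
24: miss, frames (81 24)
84: miss, frames (81 24 84)
24: hit
81: hit
77: miss, frames (81 24 84 77)
12: miss, evict 81, frames (24 84 77 12)
81: miss, evict 24, frames (84 77 12 81)
12: hit
84: hit
81: hit
12: hit
81: hit
77: hit
24: miss, evict 84, frames (77 12 81 24)
12: hit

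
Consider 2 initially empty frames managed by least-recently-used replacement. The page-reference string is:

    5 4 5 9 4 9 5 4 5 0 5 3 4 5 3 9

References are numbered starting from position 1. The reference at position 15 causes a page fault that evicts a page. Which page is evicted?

pos 1: 5 → fault, frames [5]
pos 2: 4 → fault, frames [5, 4]
pos 3: 5 → hit
pos 4: 9 → fault, evict 4, frames [5, 9]
pos 5: 4 → fault, evict 5, frames [9, 4]
pos 6: 9 → hit
pos 7: 5 → fault, evict 4, frames [9, 5]
pos 8: 4 → fault, evict 9, frames [5, 4]
pos 9: 5 → hit
pos 10: 0 → fault, evict 4, frames [5, 0]
pos 11: 5 → hit
pos 12: 3 → fault, evict 0, frames [5, 3]
pos 13: 4 → fault, evict 5, frames [3, 4]
pos 14: 5 → fault, evict 3, frames [4, 5]
pos 15: 3 → fault, evict 4, frames [5, 3]
At position 15, page 4 is evicted.

4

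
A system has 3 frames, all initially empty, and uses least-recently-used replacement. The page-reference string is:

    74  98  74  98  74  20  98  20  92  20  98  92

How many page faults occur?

4

74 → miss, frames (74)
98 → miss, frames (74 98)
74 → hit
98 → hit
74 → hit
20 → miss, frames (98 74 20)
98 → hit
20 → hit
92 → miss, evict 74, frames (98 20 92)
20 → hit
98 → hit
92 → hit
Page faults: 4.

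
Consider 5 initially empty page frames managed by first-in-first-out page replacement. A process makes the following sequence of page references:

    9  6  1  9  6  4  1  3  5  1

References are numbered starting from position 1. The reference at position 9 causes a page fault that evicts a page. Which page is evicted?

9

pos 1: 9 -> fault, frames (9)
pos 2: 6 -> fault, frames (9 6)
pos 3: 1 -> fault, frames (9 6 1)
pos 4: 9 -> hit
pos 5: 6 -> hit
pos 6: 4 -> fault, frames (9 6 1 4)
pos 7: 1 -> hit
pos 8: 3 -> fault, frames (9 6 1 4 3)
pos 9: 5 -> fault, evict 9, frames (6 1 4 3 5)
At position 9, page 9 is evicted.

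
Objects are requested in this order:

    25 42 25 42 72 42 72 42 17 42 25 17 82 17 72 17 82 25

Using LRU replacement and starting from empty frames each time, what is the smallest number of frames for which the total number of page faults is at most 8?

3

f=1: 18 faults
f=2: 10 faults
f=3: 8 faults
f=4: 6 faults
f=5: 5 faults
Smallest f with faults ≤ 8 is 3.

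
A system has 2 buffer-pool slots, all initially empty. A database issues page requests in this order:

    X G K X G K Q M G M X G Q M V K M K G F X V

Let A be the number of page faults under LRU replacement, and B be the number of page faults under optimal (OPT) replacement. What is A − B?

Under LRU: F F F F F F F F F . F F F F F F F . F F F F → 20 faults.
Under OPT: F F F . F . F F . . F . F F F F . . F F F F → 15 faults.
A − B = 20 − 15 = 5.

5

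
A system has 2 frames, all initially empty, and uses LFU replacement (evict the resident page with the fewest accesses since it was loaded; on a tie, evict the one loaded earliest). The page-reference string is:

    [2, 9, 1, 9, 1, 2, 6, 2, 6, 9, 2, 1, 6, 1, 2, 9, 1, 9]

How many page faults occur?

12

2: miss, frames [2]
9: miss, frames [2, 9]
1: miss, evict 2, frames [9, 1]
9: hit
1: hit
2: miss, evict 9, frames [1, 2]
6: miss, evict 2, frames [1, 6]
2: miss, evict 6, frames [1, 2]
6: miss, evict 2, frames [1, 6]
9: miss, evict 6, frames [1, 9]
2: miss, evict 9, frames [1, 2]
1: hit
6: miss, evict 2, frames [1, 6]
1: hit
2: miss, evict 6, frames [1, 2]
9: miss, evict 2, frames [1, 9]
1: hit
9: hit
Page faults: 12.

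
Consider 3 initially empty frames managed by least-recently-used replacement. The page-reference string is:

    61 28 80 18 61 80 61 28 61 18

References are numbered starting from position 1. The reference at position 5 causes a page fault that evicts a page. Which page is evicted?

pos 1: 61: fault, frames [61]
pos 2: 28: fault, frames [61, 28]
pos 3: 80: fault, frames [61, 28, 80]
pos 4: 18: fault, evict 61, frames [28, 80, 18]
pos 5: 61: fault, evict 28, frames [80, 18, 61]
At position 5, page 28 is evicted.

28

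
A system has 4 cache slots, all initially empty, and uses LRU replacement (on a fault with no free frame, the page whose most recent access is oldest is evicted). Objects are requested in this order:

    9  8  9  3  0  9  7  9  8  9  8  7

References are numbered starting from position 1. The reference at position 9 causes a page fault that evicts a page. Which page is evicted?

3

pos 1: 9: fault, frames [9]
pos 2: 8: fault, frames [9, 8]
pos 3: 9: hit
pos 4: 3: fault, frames [8, 9, 3]
pos 5: 0: fault, frames [8, 9, 3, 0]
pos 6: 9: hit
pos 7: 7: fault, evict 8, frames [3, 0, 9, 7]
pos 8: 9: hit
pos 9: 8: fault, evict 3, frames [0, 7, 9, 8]
At position 9, page 3 is evicted.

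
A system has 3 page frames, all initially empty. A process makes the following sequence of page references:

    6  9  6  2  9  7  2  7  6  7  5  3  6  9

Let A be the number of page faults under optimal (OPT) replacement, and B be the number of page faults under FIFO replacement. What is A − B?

-1

Under OPT: F F . F . F . . . . F F . F → 7 faults.
Under FIFO: F F . F . F . . F . F F . F → 8 faults.
A − B = 7 − 8 = -1.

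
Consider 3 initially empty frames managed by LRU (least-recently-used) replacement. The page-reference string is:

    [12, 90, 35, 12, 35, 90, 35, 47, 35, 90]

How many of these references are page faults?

4

12 -> miss, frames {12}
90 -> miss, frames {12,90}
35 -> miss, frames {12,90,35}
12 -> hit
35 -> hit
90 -> hit
35 -> hit
47 -> miss, evict 12, frames {90,35,47}
35 -> hit
90 -> hit
Page faults: 4.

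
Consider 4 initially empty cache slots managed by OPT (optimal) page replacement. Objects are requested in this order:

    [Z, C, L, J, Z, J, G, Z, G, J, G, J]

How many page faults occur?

Z → fault, frames {Z}
C → fault, frames {Z,C}
L → fault, frames {Z,C,L}
J → fault, frames {Z,C,L,J}
Z → hit
J → hit
G → fault, evict L, frames {Z,C,J,G}
Z → hit
G → hit
J → hit
G → hit
J → hit
Page faults: 5.

5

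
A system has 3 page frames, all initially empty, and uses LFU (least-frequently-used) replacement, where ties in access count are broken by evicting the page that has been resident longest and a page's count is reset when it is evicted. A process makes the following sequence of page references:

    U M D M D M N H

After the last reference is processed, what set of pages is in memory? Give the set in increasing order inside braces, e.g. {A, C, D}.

{D, H, M}

U -> miss, frames {U}
M -> miss, frames {U,M}
D -> miss, frames {U,M,D}
M -> hit
D -> hit
M -> hit
N -> miss, evict U, frames {M,D,N}
H -> miss, evict N, frames {M,D,H}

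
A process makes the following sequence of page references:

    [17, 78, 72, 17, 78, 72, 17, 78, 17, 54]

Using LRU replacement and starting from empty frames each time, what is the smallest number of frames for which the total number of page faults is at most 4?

f=1: 10 faults
f=2: 9 faults
f=3: 4 faults
f=4: 4 faults
Smallest f with faults ≤ 4 is 3.

3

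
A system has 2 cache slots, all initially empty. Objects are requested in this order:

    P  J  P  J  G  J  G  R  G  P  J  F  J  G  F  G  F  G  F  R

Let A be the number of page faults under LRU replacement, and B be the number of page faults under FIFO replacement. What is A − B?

Under LRU: F F . . F . . F . F F F . F F . . . . F → 10 faults.
Under FIFO: F F . . F . . F . F F F . F . . . . . F → 9 faults.
A − B = 10 − 9 = 1.

1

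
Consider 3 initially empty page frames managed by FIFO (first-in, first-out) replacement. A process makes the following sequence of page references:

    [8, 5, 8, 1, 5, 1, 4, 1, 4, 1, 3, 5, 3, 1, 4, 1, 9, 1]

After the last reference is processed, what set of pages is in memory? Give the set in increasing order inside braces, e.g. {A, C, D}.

8: miss, frames [8]
5: miss, frames [8, 5]
8: hit
1: miss, frames [8, 5, 1]
5: hit
1: hit
4: miss, evict 8, frames [5, 1, 4]
1: hit
4: hit
1: hit
3: miss, evict 5, frames [1, 4, 3]
5: miss, evict 1, frames [4, 3, 5]
3: hit
1: miss, evict 4, frames [3, 5, 1]
4: miss, evict 3, frames [5, 1, 4]
1: hit
9: miss, evict 5, frames [1, 4, 9]
1: hit

{1, 4, 9}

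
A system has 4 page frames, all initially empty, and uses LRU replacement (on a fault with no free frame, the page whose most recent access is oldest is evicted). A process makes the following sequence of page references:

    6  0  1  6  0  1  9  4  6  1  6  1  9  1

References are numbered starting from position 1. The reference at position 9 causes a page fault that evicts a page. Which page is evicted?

0

pos 1: 6: fault, frames [6]
pos 2: 0: fault, frames [6, 0]
pos 3: 1: fault, frames [6, 0, 1]
pos 4: 6: hit
pos 5: 0: hit
pos 6: 1: hit
pos 7: 9: fault, frames [6, 0, 1, 9]
pos 8: 4: fault, evict 6, frames [0, 1, 9, 4]
pos 9: 6: fault, evict 0, frames [1, 9, 4, 6]
At position 9, page 0 is evicted.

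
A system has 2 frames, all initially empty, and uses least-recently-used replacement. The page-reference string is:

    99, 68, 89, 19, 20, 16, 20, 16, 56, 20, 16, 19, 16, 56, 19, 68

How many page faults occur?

99: fault, frames (99)
68: fault, frames (99 68)
89: fault, evict 99, frames (68 89)
19: fault, evict 68, frames (89 19)
20: fault, evict 89, frames (19 20)
16: fault, evict 19, frames (20 16)
20: hit
16: hit
56: fault, evict 20, frames (16 56)
20: fault, evict 16, frames (56 20)
16: fault, evict 56, frames (20 16)
19: fault, evict 20, frames (16 19)
16: hit
56: fault, evict 19, frames (16 56)
19: fault, evict 16, frames (56 19)
68: fault, evict 56, frames (19 68)
Page faults: 13.

13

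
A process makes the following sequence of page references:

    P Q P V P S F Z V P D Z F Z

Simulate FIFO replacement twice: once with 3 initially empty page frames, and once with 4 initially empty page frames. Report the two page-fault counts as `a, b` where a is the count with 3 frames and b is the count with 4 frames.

3 frames: F F . F . F F F F F F F F . → 11 faults.
4 frames: F F . F . F F F . F F . . . → 8 faults.
8 < 11: adding a frame reduced faults, as is typical.

11, 8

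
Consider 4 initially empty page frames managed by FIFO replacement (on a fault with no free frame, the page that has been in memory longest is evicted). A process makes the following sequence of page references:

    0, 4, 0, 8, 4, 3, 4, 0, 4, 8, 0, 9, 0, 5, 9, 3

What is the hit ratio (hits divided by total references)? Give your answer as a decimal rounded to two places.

0.56

0 -> fault, frames (0)
4 -> fault, frames (0 4)
0 -> hit
8 -> fault, frames (0 4 8)
4 -> hit
3 -> fault, frames (0 4 8 3)
4 -> hit
0 -> hit
4 -> hit
8 -> hit
0 -> hit
9 -> fault, evict 0, frames (4 8 3 9)
0 -> fault, evict 4, frames (8 3 9 0)
5 -> fault, evict 8, frames (3 9 0 5)
9 -> hit
3 -> hit
Hits: 9 of 16 references → 9/16 = 0.5625.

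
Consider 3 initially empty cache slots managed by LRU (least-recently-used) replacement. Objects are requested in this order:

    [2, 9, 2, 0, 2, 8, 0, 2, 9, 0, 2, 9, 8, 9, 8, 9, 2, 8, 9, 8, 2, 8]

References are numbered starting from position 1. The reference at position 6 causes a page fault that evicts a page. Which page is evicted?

9

pos 1: 2 -> fault, frames (2)
pos 2: 9 -> fault, frames (2 9)
pos 3: 2 -> hit
pos 4: 0 -> fault, frames (9 2 0)
pos 5: 2 -> hit
pos 6: 8 -> fault, evict 9, frames (0 2 8)
At position 6, page 9 is evicted.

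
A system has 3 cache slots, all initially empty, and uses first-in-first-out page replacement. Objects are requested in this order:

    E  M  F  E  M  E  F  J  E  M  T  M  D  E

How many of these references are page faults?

E -> fault, frames [E]
M -> fault, frames [E, M]
F -> fault, frames [E, M, F]
E -> hit
M -> hit
E -> hit
F -> hit
J -> fault, evict E, frames [M, F, J]
E -> fault, evict M, frames [F, J, E]
M -> fault, evict F, frames [J, E, M]
T -> fault, evict J, frames [E, M, T]
M -> hit
D -> fault, evict E, frames [M, T, D]
E -> fault, evict M, frames [T, D, E]
Page faults: 9.

9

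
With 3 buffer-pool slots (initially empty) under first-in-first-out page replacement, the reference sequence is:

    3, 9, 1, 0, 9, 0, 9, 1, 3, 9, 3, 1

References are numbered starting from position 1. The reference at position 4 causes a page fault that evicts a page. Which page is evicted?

3

pos 1: 3 → miss, frames {3}
pos 2: 9 → miss, frames {3,9}
pos 3: 1 → miss, frames {3,9,1}
pos 4: 0 → miss, evict 3, frames {9,1,0}
At position 4, page 3 is evicted.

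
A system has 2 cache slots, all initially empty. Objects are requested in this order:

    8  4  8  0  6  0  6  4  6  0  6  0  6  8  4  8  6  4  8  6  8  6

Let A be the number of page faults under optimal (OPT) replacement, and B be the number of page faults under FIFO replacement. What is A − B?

-1

Under OPT: F F . F F . . F . F . . . F F . F . F . . . → 10 faults.
Under FIFO: F F . F F . . F . F F . . F F . F . F . . . → 11 faults.
A − B = 10 − 11 = -1.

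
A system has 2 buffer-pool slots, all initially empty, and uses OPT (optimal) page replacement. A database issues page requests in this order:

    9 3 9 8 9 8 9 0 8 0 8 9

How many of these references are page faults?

9 → miss, frames [9]
3 → miss, frames [9, 3]
9 → hit
8 → miss, evict 3, frames [9, 8]
9 → hit
8 → hit
9 → hit
0 → miss, evict 9, frames [8, 0]
8 → hit
0 → hit
8 → hit
9 → miss, evict 0, frames [8, 9]
Page faults: 5.

5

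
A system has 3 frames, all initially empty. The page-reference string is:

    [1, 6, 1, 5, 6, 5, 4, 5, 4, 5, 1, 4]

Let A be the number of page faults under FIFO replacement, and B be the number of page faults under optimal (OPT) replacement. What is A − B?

Under FIFO: F F . F . . F . . . F . → 5 faults.
Under OPT: F F . F . . F . . . . . → 4 faults.
A − B = 5 − 4 = 1.

1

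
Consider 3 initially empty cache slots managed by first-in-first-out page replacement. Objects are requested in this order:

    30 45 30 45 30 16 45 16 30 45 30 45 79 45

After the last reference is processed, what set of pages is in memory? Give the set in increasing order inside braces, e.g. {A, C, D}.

30 → fault, frames {30}
45 → fault, frames {30,45}
30 → hit
45 → hit
30 → hit
16 → fault, frames {30,45,16}
45 → hit
16 → hit
30 → hit
45 → hit
30 → hit
45 → hit
79 → fault, evict 30, frames {45,16,79}
45 → hit

{16, 45, 79}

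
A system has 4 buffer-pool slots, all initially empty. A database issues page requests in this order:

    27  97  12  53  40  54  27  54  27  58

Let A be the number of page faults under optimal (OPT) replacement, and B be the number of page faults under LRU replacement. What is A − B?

-1

Under OPT: F F F F F F . . . F → 7 faults.
Under LRU: F F F F F F F . . F → 8 faults.
A − B = 7 − 8 = -1.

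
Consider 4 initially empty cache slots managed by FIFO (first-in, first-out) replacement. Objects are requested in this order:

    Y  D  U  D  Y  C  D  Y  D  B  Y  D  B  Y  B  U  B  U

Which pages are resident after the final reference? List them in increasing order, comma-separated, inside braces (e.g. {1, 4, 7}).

{B, D, U, Y}

Y → fault, frames (Y)
D → fault, frames (Y D)
U → fault, frames (Y D U)
D → hit
Y → hit
C → fault, frames (Y D U C)
D → hit
Y → hit
D → hit
B → fault, evict Y, frames (D U C B)
Y → fault, evict D, frames (U C B Y)
D → fault, evict U, frames (C B Y D)
B → hit
Y → hit
B → hit
U → fault, evict C, frames (B Y D U)
B → hit
U → hit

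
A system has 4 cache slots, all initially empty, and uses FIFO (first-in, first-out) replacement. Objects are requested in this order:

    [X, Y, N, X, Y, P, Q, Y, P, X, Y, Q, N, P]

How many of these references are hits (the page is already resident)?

X: fault, frames {X}
Y: fault, frames {X,Y}
N: fault, frames {X,Y,N}
X: hit
Y: hit
P: fault, frames {X,Y,N,P}
Q: fault, evict X, frames {Y,N,P,Q}
Y: hit
P: hit
X: fault, evict Y, frames {N,P,Q,X}
Y: fault, evict N, frames {P,Q,X,Y}
Q: hit
N: fault, evict P, frames {Q,X,Y,N}
P: fault, evict Q, frames {X,Y,N,P}
Hits: 5.

5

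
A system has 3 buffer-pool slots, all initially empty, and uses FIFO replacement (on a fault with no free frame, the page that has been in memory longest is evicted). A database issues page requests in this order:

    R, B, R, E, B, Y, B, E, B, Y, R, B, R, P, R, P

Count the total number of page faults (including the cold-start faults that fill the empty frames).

R → fault, frames [R]
B → fault, frames [R, B]
R → hit
E → fault, frames [R, B, E]
B → hit
Y → fault, evict R, frames [B, E, Y]
B → hit
E → hit
B → hit
Y → hit
R → fault, evict B, frames [E, Y, R]
B → fault, evict E, frames [Y, R, B]
R → hit
P → fault, evict Y, frames [R, B, P]
R → hit
P → hit
Page faults: 7.

7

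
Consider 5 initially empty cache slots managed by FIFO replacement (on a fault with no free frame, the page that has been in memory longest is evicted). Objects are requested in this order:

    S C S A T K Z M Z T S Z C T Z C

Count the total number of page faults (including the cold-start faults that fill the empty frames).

S: miss, frames [S]
C: miss, frames [S, C]
S: hit
A: miss, frames [S, C, A]
T: miss, frames [S, C, A, T]
K: miss, frames [S, C, A, T, K]
Z: miss, evict S, frames [C, A, T, K, Z]
M: miss, evict C, frames [A, T, K, Z, M]
Z: hit
T: hit
S: miss, evict A, frames [T, K, Z, M, S]
Z: hit
C: miss, evict T, frames [K, Z, M, S, C]
T: miss, evict K, frames [Z, M, S, C, T]
Z: hit
C: hit
Page faults: 10.

10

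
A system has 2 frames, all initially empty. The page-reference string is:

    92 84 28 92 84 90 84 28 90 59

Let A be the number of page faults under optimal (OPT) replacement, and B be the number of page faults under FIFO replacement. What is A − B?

Under OPT: F F F . F F . F . F → 7 faults.
Under FIFO: F F F F F F . F . F → 8 faults.
A − B = 7 − 8 = -1.

-1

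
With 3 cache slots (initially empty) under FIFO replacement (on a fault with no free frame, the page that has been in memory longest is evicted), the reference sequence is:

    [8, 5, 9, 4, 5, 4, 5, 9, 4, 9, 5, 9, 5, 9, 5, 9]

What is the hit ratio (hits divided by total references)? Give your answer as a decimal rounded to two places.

0.75

8 → miss, frames {8}
5 → miss, frames {8,5}
9 → miss, frames {8,5,9}
4 → miss, evict 8, frames {5,9,4}
5 → hit
4 → hit
5 → hit
9 → hit
4 → hit
9 → hit
5 → hit
9 → hit
5 → hit
9 → hit
5 → hit
9 → hit
Hits: 12 of 16 references → 12/16 = 0.7500.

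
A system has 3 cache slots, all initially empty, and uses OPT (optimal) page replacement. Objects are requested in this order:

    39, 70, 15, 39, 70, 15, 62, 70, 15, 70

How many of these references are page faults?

39: fault, frames [39]
70: fault, frames [39, 70]
15: fault, frames [39, 70, 15]
39: hit
70: hit
15: hit
62: fault, evict 39, frames [70, 15, 62]
70: hit
15: hit
70: hit
Page faults: 4.

4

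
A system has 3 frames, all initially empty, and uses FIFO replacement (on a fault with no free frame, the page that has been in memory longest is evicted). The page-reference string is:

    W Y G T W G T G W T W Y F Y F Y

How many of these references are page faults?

7

W: miss, frames [W]
Y: miss, frames [W, Y]
G: miss, frames [W, Y, G]
T: miss, evict W, frames [Y, G, T]
W: miss, evict Y, frames [G, T, W]
G: hit
T: hit
G: hit
W: hit
T: hit
W: hit
Y: miss, evict G, frames [T, W, Y]
F: miss, evict T, frames [W, Y, F]
Y: hit
F: hit
Y: hit
Page faults: 7.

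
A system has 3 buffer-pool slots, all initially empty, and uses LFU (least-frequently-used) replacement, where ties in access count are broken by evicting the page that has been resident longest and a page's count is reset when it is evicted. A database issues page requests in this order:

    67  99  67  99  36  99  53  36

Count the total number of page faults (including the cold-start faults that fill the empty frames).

67: fault, frames [67]
99: fault, frames [67, 99]
67: hit
99: hit
36: fault, frames [67, 99, 36]
99: hit
53: fault, evict 36, frames [67, 99, 53]
36: fault, evict 53, frames [67, 99, 36]
Page faults: 5.

5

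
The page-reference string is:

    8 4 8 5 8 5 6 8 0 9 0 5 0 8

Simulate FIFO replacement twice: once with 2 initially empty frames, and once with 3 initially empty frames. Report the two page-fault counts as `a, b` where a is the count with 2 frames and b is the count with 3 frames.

10, 9

2 frames: F F . F F . F . F F . F F F → 10 faults.
3 frames: F F . F . . F F F F . F . F → 9 faults.
9 < 10: adding a frame reduced faults, as is typical.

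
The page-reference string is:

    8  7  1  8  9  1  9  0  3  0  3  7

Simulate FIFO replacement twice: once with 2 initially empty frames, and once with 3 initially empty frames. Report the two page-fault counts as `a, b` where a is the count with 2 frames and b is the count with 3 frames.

2 frames: F F F F F F . F F . . F → 9 faults.
3 frames: F F F . F . . F F . . F → 7 faults.
7 < 9: adding a frame reduced faults, as is typical.

9, 7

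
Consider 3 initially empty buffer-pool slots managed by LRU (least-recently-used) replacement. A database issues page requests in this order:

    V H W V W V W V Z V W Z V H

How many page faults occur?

V -> miss, frames {V}
H -> miss, frames {V,H}
W -> miss, frames {V,H,W}
V -> hit
W -> hit
V -> hit
W -> hit
V -> hit
Z -> miss, evict H, frames {W,V,Z}
V -> hit
W -> hit
Z -> hit
V -> hit
H -> miss, evict W, frames {Z,V,H}
Page faults: 5.

5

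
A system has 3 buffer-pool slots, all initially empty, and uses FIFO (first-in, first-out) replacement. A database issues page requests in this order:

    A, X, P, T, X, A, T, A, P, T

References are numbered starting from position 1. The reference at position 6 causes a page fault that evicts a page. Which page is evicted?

X

pos 1: A -> miss, frames {A}
pos 2: X -> miss, frames {A,X}
pos 3: P -> miss, frames {A,X,P}
pos 4: T -> miss, evict A, frames {X,P,T}
pos 5: X -> hit
pos 6: A -> miss, evict X, frames {P,T,A}
At position 6, page X is evicted.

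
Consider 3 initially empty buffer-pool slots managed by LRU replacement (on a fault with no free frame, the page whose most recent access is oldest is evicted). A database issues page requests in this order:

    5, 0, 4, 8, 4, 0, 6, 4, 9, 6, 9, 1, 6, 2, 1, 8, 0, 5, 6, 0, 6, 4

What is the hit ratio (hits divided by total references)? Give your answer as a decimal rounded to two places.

0.41

5: fault, frames {5}
0: fault, frames {5,0}
4: fault, frames {5,0,4}
8: fault, evict 5, frames {0,4,8}
4: hit
0: hit
6: fault, evict 8, frames {4,0,6}
4: hit
9: fault, evict 0, frames {6,4,9}
6: hit
9: hit
1: fault, evict 4, frames {6,9,1}
6: hit
2: fault, evict 9, frames {1,6,2}
1: hit
8: fault, evict 6, frames {2,1,8}
0: fault, evict 2, frames {1,8,0}
5: fault, evict 1, frames {8,0,5}
6: fault, evict 8, frames {0,5,6}
0: hit
6: hit
4: fault, evict 5, frames {0,6,4}
Hits: 9 of 22 references → 9/22 = 0.4091.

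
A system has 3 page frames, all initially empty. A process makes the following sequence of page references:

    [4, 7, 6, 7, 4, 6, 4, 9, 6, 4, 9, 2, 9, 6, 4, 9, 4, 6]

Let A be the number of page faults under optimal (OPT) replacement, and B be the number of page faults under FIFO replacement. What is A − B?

-3

Under OPT: F F F . . . . F . . . F . . F . . . → 6 faults.
Under FIFO: F F F . . . . F . F . F . F . F F . → 9 faults.
A − B = 6 − 9 = -3.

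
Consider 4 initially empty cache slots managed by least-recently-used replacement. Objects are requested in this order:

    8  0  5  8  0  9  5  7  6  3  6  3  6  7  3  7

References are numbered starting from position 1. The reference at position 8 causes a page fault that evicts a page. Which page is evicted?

pos 1: 8 -> fault, frames {8}
pos 2: 0 -> fault, frames {8,0}
pos 3: 5 -> fault, frames {8,0,5}
pos 4: 8 -> hit
pos 5: 0 -> hit
pos 6: 9 -> fault, frames {5,8,0,9}
pos 7: 5 -> hit
pos 8: 7 -> fault, evict 8, frames {0,9,5,7}
At position 8, page 8 is evicted.

8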